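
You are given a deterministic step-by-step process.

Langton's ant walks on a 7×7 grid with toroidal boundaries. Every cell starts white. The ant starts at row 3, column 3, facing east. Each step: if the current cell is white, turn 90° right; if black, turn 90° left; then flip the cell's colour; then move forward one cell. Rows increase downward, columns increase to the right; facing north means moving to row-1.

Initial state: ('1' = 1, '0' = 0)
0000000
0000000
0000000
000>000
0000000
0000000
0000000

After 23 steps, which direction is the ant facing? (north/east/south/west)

gen 0: 0000000
0000000
0000000
000>000
0000000
0000000
0000000
gen 1: 0000000
0000000
0000000
0001000
000v000
0000000
0000000
gen 2: 0000000
0000000
0000000
0001000
00<1000
0000000
0000000
gen 3: 0000000
0000000
0000000
00^1000
0011000
0000000
0000000
gen 4: 0000000
0000000
0000000
001>000
0011000
0000000
0000000
gen 5: 0000000
0000000
000^000
0010000
0011000
0000000
0000000
gen 6: 0000000
0000000
0001>00
0010000
0011000
0000000
0000000
gen 7: 0000000
0000000
0001100
0010v00
0011000
0000000
0000000
gen 8: 0000000
0000000
0001100
001<100
0011000
0000000
0000000
gen 9: 0000000
0000000
000^100
0011100
0011000
0000000
0000000
gen 10: 0000000
0000000
00<0100
0011100
0011000
0000000
0000000
gen 11: 0000000
00^0000
0010100
0011100
0011000
0000000
0000000
gen 12: 0000000
001>000
0010100
0011100
0011000
0000000
0000000
gen 13: 0000000
0011000
001v100
0011100
0011000
0000000
0000000
gen 14: 0000000
0011000
00<1100
0011100
0011000
0000000
0000000
gen 15: 0000000
0011000
0001100
00v1100
0011000
0000000
0000000
gen 16: 0000000
0011000
0001100
000>100
0011000
0000000
0000000
gen 17: 0000000
0011000
000^100
0000100
0011000
0000000
0000000
gen 18: 0000000
0011000
00<0100
0000100
0011000
0000000
0000000
gen 19: 0000000
00^1000
0010100
0000100
0011000
0000000
0000000
gen 20: 0000000
0<01000
0010100
0000100
0011000
0000000
0000000
gen 21: 0^00000
0101000
0010100
0000100
0011000
0000000
0000000
gen 22: 01>0000
0101000
0010100
0000100
0011000
0000000
0000000
gen 23: 0110000
01v1000
0010100
0000100
0011000
0000000
0000000

south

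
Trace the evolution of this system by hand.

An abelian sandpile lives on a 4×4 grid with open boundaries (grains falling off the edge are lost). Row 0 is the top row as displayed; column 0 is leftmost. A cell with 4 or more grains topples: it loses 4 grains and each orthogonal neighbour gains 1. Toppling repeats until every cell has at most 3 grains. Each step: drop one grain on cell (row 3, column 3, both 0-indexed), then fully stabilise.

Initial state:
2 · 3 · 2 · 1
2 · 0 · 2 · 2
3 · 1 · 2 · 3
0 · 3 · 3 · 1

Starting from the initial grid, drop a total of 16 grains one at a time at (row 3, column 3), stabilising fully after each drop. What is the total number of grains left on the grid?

0) 2 · 3 · 2 · 1
2 · 0 · 2 · 2
3 · 1 · 2 · 3
0 · 3 · 3 · 1
1) 2 · 3 · 2 · 1
2 · 0 · 2 · 2
3 · 1 · 2 · 3
0 · 3 · 3 · 2
2) 2 · 3 · 2 · 1
2 · 0 · 2 · 2
3 · 1 · 2 · 3
0 · 3 · 3 · 3
3) 2 · 3 · 2 · 1
2 · 0 · 3 · 3
3 · 3 · 0 · 1
1 · 0 · 2 · 2
4) 2 · 3 · 2 · 1
2 · 0 · 3 · 3
3 · 3 · 0 · 1
1 · 0 · 2 · 3
5) 2 · 3 · 2 · 1
2 · 0 · 3 · 3
3 · 3 · 0 · 2
1 · 0 · 3 · 0
6) 2 · 3 · 2 · 1
2 · 0 · 3 · 3
3 · 3 · 0 · 2
1 · 0 · 3 · 1
7) 2 · 3 · 2 · 1
2 · 0 · 3 · 3
3 · 3 · 0 · 2
1 · 0 · 3 · 2
8) 2 · 3 · 2 · 1
2 · 0 · 3 · 3
3 · 3 · 0 · 2
1 · 0 · 3 · 3
9) 2 · 3 · 2 · 1
2 · 0 · 3 · 3
3 · 3 · 1 · 3
1 · 1 · 0 · 1
10) 2 · 3 · 2 · 1
2 · 0 · 3 · 3
3 · 3 · 1 · 3
1 · 1 · 0 · 2
11) 2 · 3 · 2 · 1
2 · 0 · 3 · 3
3 · 3 · 1 · 3
1 · 1 · 0 · 3
12) 2 · 3 · 3 · 2
2 · 1 · 0 · 1
3 · 3 · 3 · 1
1 · 1 · 1 · 1
13) 2 · 3 · 3 · 2
2 · 1 · 0 · 1
3 · 3 · 3 · 1
1 · 1 · 1 · 2
14) 2 · 3 · 3 · 2
2 · 1 · 0 · 1
3 · 3 · 3 · 1
1 · 1 · 1 · 3
15) 2 · 3 · 3 · 2
2 · 1 · 0 · 1
3 · 3 · 3 · 2
1 · 1 · 2 · 0
16) 2 · 3 · 3 · 2
2 · 1 · 0 · 1
3 · 3 · 3 · 2
1 · 1 · 2 · 1

30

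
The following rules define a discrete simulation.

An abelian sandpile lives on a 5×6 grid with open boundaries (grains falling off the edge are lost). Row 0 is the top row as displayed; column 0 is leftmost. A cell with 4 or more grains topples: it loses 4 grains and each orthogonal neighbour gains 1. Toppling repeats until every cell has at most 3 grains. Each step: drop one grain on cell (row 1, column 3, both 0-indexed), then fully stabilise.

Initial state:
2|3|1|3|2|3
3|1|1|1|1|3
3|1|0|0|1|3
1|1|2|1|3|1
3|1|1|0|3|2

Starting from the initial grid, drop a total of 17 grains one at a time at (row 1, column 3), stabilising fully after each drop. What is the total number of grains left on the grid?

gen 0: 2|3|1|3|2|3
3|1|1|1|1|3
3|1|0|0|1|3
1|1|2|1|3|1
3|1|1|0|3|2
gen 1: 2|3|1|3|2|3
3|1|1|2|1|3
3|1|0|0|1|3
1|1|2|1|3|1
3|1|1|0|3|2
gen 2: 2|3|1|3|2|3
3|1|1|3|1|3
3|1|0|0|1|3
1|1|2|1|3|1
3|1|1|0|3|2
gen 3: 2|3|2|0|3|3
3|1|2|1|2|3
3|1|0|1|1|3
1|1|2|1|3|1
3|1|1|0|3|2
gen 4: 2|3|2|0|3|3
3|1|2|2|2|3
3|1|0|1|1|3
1|1|2|1|3|1
3|1|1|0|3|2
gen 5: 2|3|2|0|3|3
3|1|2|3|2|3
3|1|0|1|1|3
1|1|2|1|3|1
3|1|1|0|3|2
gen 6: 2|3|2|1|3|3
3|1|3|0|3|3
3|1|0|2|1|3
1|1|2|1|3|1
3|1|1|0|3|2
gen 7: 2|3|2|1|3|3
3|1|3|1|3|3
3|1|0|2|1|3
1|1|2|1|3|1
3|1|1|0|3|2
gen 8: 2|3|2|1|3|3
3|1|3|2|3|3
3|1|0|2|1|3
1|1|2|1|3|1
3|1|1|0|3|2
gen 9: 2|3|2|1|3|3
3|1|3|3|3|3
3|1|0|2|1|3
1|1|2|1|3|1
3|1|1|0|3|2
gen 10: 2|3|3|3|1|1
3|2|0|2|2|2
3|1|1|3|3|0
1|1|2|1|3|2
3|1|1|0|3|2
gen 11: 2|3|3|3|1|1
3|2|0|3|2|2
3|1|1|3|3|0
1|1|2|1|3|2
3|1|1|0|3|2
gen 12: 3|0|1|1|3|1
3|3|2|3|0|3
3|1|2|1|2|1
1|1|2|3|1|3
3|1|1|1|0|3
gen 13: 3|0|1|2|3|1
3|3|3|0|1|3
3|1|2|2|2|1
1|1|2|3|1|3
3|1|1|1|0|3
gen 14: 3|0|1|2|3|1
3|3|3|1|1|3
3|1|2|2|2|1
1|1|2|3|1|3
3|1|1|1|0|3
gen 15: 3|0|1|2|3|1
3|3|3|2|1|3
3|1|2|2|2|1
1|1|2|3|1|3
3|1|1|1|0|3
gen 16: 3|0|1|2|3|1
3|3|3|3|1|3
3|1|2|2|2|1
1|1|2|3|1|3
3|1|1|1|0|3
gen 17: 0|2|2|3|3|1
2|1|1|1|2|3
0|3|3|3|2|1
2|1|2|3|1|3
3|1|1|1|0|3

54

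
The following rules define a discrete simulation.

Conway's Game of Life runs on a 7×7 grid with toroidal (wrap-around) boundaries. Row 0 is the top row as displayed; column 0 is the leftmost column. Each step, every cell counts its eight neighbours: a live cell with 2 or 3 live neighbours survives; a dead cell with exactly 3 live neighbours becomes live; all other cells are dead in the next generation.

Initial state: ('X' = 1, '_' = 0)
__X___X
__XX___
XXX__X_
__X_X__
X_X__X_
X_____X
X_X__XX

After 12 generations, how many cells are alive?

[0] __X___X
__XX___
XXX__X_
__X_X__
X_X__X_
X_____X
X_X__XX
[1] X_X__XX
X__X__X
____X__
X_X_XX_
X__X_X_
_______
_____X_
[2] XX__XX_
XX_XX__
XX__X__
_X___X_
_X_X_X_
____X_X
_____X_
[3] XXXX_X_
___X___
___XXXX
_X___XX
X_X__XX
____X_X
X______
[4] XXXXX_X
XX_____
X_XX__X
_XXX___
_X__X__
_X_____
X_XXXX_
[5] _______
____XX_
___X__X
____X__
XX_X___
XX___X_
_____X_
[6] ____XX_
____XX_
___X___
X_XXX__
XXX_X_X
XXX_X__
______X
[7] ____X_X
___X_X_
__X__X_
X___XXX
____X_X
__X____
XX_XX_X
[8] __X___X
___X_XX
___X___
X__XX__
X__XX_X
_XX_X_X
XXXXX_X
[9] _______
__XXXXX
__XX_XX
X_X__XX
______X
_______
____X_X
[10] ______X
__X___X
_______
XXXXX__
X____XX
_____X_
_______
[11] _______
_______
X______
XXXXXX_
X_XX_X_
_____X_
_______
[12] _______
_______
X_XXX_X
X____X_
X____X_
____X_X
_______

11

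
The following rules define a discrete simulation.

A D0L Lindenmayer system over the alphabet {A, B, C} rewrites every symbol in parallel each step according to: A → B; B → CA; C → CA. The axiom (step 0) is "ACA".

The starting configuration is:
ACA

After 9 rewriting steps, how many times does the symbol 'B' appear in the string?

gen 0: ACA
gen 1: BCAB
gen 2: CACABCA
gen 3: CABCABCACAB
gen 4: CABCACABCACABCABCA
gen 5: CABCACABCABCACABCABCACABCACAB
gen 6: CABCACABCABCACABCACABCABCACABCACABCABCACABCABCA
gen 7: CABCACABCABCACABCACABCABCACABCABCACABCACABCABCACABCABCACABCACABCABCACABCACAB
gen 8: CABCACABCABCACABCACABCABCACABCABCACABCACABCABCACABCACABCAB…BCACABCACABCABCACABCACABCABCACABCABCACABCACABCABCACABCABCA  (len 123)
gen 9: CABCACABCABCACABCACABCABCACABCABCACABCACABCABCACABCACABCAB…BCACABCACABCABCACABCACABCABCACABCABCACABCACABCABCACABCACAB  (len 199)

47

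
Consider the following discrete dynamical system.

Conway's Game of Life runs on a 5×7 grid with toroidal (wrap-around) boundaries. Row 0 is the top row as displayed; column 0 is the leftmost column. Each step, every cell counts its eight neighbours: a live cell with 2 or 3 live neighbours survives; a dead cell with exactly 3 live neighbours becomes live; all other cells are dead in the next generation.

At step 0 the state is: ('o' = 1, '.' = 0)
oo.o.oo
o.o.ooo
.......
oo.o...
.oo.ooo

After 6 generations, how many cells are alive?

2

gen 0: oo.o.oo
o.o.ooo
.......
oo.o...
.oo.ooo
gen 1: .......
..ooo..
..oooo.
oo.oooo
.......
gen 2: ...o...
..o..o.
o......
oo....o
o...ooo
gen 3: ...o...
.......
o......
.o.....
.o..oo.
gen 4: ....o..
.......
.......
oo.....
..o.o..
gen 5: ...o...
.......
.......
.o.....
.o.o...
gen 6: ..o....
.......
.......
..o....
.......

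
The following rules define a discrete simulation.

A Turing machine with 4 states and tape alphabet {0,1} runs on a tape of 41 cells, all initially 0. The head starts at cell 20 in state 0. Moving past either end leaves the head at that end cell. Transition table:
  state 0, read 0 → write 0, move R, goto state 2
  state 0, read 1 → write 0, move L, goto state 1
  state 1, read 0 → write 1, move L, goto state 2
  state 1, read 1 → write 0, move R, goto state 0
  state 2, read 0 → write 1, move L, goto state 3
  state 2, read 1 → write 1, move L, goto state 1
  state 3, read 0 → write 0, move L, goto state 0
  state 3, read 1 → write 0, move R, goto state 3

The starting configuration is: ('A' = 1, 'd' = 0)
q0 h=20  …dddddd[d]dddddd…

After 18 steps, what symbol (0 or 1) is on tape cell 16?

1

0) q0 h=20  …dddddd[d]dddddd…
1) q2 h=21  …dddddd[d]dddddd…
2) q3 h=20  …dddddd[d]Addddd…
3) q0 h=19  …dddddd[d]dAdddd…
4) q2 h=20  …dddddd[d]Addddd…
5) q3 h=19  …dddddd[d]AAdddd…
6) q0 h=18  …dddddd[d]dAAddd…
7) q2 h=19  …dddddd[d]AAdddd…
8) q3 h=18  …dddddd[d]AAAddd…
9) q0 h=17  …dddddd[d]dAAAdd…
10) q2 h=18  …dddddd[d]AAAddd…
11) q3 h=17  …dddddd[d]AAAAdd…
12) q0 h=16  …dddddd[d]dAAAAd…
13) q2 h=17  …dddddd[d]AAAAdd…
14) q3 h=16  …dddddd[d]AAAAAd…
15) q0 h=15  …dddddd[d]dAAAAA…
16) q2 h=16  …dddddd[d]AAAAAd…
17) q3 h=15  …dddddd[d]AAAAAA…
18) q0 h=14  …dddddd[d]dAAAAA…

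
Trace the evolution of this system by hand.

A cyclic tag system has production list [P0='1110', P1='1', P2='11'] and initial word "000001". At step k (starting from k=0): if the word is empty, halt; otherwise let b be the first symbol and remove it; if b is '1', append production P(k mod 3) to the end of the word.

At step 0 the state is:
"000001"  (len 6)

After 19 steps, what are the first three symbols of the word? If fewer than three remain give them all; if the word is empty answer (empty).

gen 0: "000001"  (len 6)
gen 1: "00001"  (len 5)
gen 2: "0001"  (len 4)
gen 3: "001"  (len 3)
gen 4: "01"  (len 2)
gen 5: "1"  (len 1)
gen 6: "11"  (len 2)
gen 7: "11110"  (len 5)
gen 8: "11101"  (len 5)
gen 9: "110111"  (len 6)
gen 10: "101111110"  (len 9)
gen 11: "011111101"  (len 9)
gen 12: "11111101"  (len 8)
gen 13: "11111011110"  (len 11)
gen 14: "11110111101"  (len 11)
gen 15: "111011110111"  (len 12)
gen 16: "110111101111110"  (len 15)
gen 17: "101111011111101"  (len 15)
gen 18: "0111101111110111"  (len 16)
gen 19: "111101111110111"  (len 15)

111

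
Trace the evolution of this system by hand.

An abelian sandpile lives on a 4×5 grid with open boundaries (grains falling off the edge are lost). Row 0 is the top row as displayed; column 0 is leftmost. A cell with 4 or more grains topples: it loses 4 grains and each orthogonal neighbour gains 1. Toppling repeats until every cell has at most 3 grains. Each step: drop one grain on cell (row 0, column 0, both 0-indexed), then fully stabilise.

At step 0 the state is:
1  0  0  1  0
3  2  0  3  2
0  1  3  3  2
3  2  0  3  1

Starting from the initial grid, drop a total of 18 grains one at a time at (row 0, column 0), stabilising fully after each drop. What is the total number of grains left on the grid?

k=0  1  0  0  1  0
3  2  0  3  2
0  1  3  3  2
3  2  0  3  1
k=1  2  0  0  1  0
3  2  0  3  2
0  1  3  3  2
3  2  0  3  1
k=2  3  0  0  1  0
3  2  0  3  2
0  1  3  3  2
3  2  0  3  1
k=3  1  1  0  1  0
0  3  0  3  2
1  1  3  3  2
3  2  0  3  1
k=4  2  1  0  1  0
0  3  0  3  2
1  1  3  3  2
3  2  0  3  1
k=5  3  1  0  1  0
0  3  0  3  2
1  1  3  3  2
3  2  0  3  1
k=6  0  2  0  1  0
1  3  0  3  2
1  1  3  3  2
3  2  0  3  1
k=7  1  2  0  1  0
1  3  0  3  2
1  1  3  3  2
3  2  0  3  1
k=8  2  2  0  1  0
1  3  0  3  2
1  1  3  3  2
3  2  0  3  1
k=9  3  2  0  1  0
1  3  0  3  2
1  1  3  3  2
3  2  0  3  1
k=10  0  3  0  1  0
2  3  0  3  2
1  1  3  3  2
3  2  0  3  1
k=11  1  3  0  1  0
2  3  0  3  2
1  1  3  3  2
3  2  0  3  1
k=12  2  3  0  1  0
2  3  0  3  2
1  1  3  3  2
3  2  0  3  1
k=13  3  3  0  1  0
2  3  0  3  2
1  1  3  3  2
3  2  0  3  1
k=14  2  1  1  1  0
0  1  1  3  2
2  2  3  3  2
3  2  0  3  1
k=15  3  1  1  1  0
0  1  1  3  2
2  2  3  3  2
3  2  0  3  1
k=16  0  2  1  1  0
1  1  1  3  2
2  2  3  3  2
3  2  0  3  1
k=17  1  2  1  1  0
1  1  1  3  2
2  2  3  3  2
3  2  0  3  1
k=18  2  2  1  1  0
1  1  1  3  2
2  2  3  3  2
3  2  0  3  1

35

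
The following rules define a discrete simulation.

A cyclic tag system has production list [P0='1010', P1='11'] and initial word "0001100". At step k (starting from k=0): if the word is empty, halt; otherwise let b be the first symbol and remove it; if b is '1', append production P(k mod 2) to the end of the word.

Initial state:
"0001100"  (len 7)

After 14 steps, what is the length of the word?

11

step 0: "0001100"  (len 7)
step 1: "001100"  (len 6)
step 2: "01100"  (len 5)
step 3: "1100"  (len 4)
step 4: "10011"  (len 5)
step 5: "00111010"  (len 8)
step 6: "0111010"  (len 7)
step 7: "111010"  (len 6)
step 8: "1101011"  (len 7)
step 9: "1010111010"  (len 10)
step 10: "01011101011"  (len 11)
step 11: "1011101011"  (len 10)
step 12: "01110101111"  (len 11)
step 13: "1110101111"  (len 10)
step 14: "11010111111"  (len 11)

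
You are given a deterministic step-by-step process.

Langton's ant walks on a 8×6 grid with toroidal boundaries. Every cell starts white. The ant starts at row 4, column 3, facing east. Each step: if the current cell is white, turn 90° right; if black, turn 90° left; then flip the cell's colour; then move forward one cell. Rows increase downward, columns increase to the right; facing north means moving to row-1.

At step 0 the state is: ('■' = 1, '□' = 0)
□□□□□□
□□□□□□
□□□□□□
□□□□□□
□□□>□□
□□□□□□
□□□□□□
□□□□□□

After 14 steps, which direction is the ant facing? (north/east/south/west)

[0] □□□□□□
□□□□□□
□□□□□□
□□□□□□
□□□>□□
□□□□□□
□□□□□□
□□□□□□
[1] □□□□□□
□□□□□□
□□□□□□
□□□□□□
□□□■□□
□□□v□□
□□□□□□
□□□□□□
[2] □□□□□□
□□□□□□
□□□□□□
□□□□□□
□□□■□□
□□<■□□
□□□□□□
□□□□□□
[3] □□□□□□
□□□□□□
□□□□□□
□□□□□□
□□^■□□
□□■■□□
□□□□□□
□□□□□□
[4] □□□□□□
□□□□□□
□□□□□□
□□□□□□
□□■>□□
□□■■□□
□□□□□□
□□□□□□
[5] □□□□□□
□□□□□□
□□□□□□
□□□^□□
□□■□□□
□□■■□□
□□□□□□
□□□□□□
[6] □□□□□□
□□□□□□
□□□□□□
□□□■>□
□□■□□□
□□■■□□
□□□□□□
□□□□□□
[7] □□□□□□
□□□□□□
□□□□□□
□□□■■□
□□■□v□
□□■■□□
□□□□□□
□□□□□□
[8] □□□□□□
□□□□□□
□□□□□□
□□□■■□
□□■<■□
□□■■□□
□□□□□□
□□□□□□
[9] □□□□□□
□□□□□□
□□□□□□
□□□^■□
□□■■■□
□□■■□□
□□□□□□
□□□□□□
[10] □□□□□□
□□□□□□
□□□□□□
□□<□■□
□□■■■□
□□■■□□
□□□□□□
□□□□□□
[11] □□□□□□
□□□□□□
□□^□□□
□□■□■□
□□■■■□
□□■■□□
□□□□□□
□□□□□□
[12] □□□□□□
□□□□□□
□□■>□□
□□■□■□
□□■■■□
□□■■□□
□□□□□□
□□□□□□
[13] □□□□□□
□□□□□□
□□■■□□
□□■v■□
□□■■■□
□□■■□□
□□□□□□
□□□□□□
[14] □□□□□□
□□□□□□
□□■■□□
□□<■■□
□□■■■□
□□■■□□
□□□□□□
□□□□□□

west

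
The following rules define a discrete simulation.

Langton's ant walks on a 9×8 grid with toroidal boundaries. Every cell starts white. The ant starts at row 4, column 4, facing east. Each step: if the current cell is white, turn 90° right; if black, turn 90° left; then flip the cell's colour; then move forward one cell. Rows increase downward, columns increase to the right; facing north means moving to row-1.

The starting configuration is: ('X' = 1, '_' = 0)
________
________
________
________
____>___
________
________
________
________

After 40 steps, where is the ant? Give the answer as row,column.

t=0: ________
________
________
________
____>___
________
________
________
________
t=1: ________
________
________
________
____X___
____v___
________
________
________
t=2: ________
________
________
________
____X___
___<X___
________
________
________
t=3: ________
________
________
________
___^X___
___XX___
________
________
________
t=4: ________
________
________
________
___X>___
___XX___
________
________
________
t=5: ________
________
________
____^___
___X____
___XX___
________
________
________
t=6: ________
________
________
____X>__
___X____
___XX___
________
________
________
t=7: ________
________
________
____XX__
___X_v__
___XX___
________
________
________
t=8: ________
________
________
____XX__
___X<X__
___XX___
________
________
________
t=9: ________
________
________
____^X__
___XXX__
___XX___
________
________
________
t=10: ________
________
________
___<_X__
___XXX__
___XX___
________
________
________
t=11: ________
________
___^____
___X_X__
___XXX__
___XX___
________
________
________
t=12: ________
________
___X>___
___X_X__
___XXX__
___XX___
________
________
________
t=13: ________
________
___XX___
___XvX__
___XXX__
___XX___
________
________
________
t=14: ________
________
___XX___
___<XX__
___XXX__
___XX___
________
________
________
t=15: ________
________
___XX___
____XX__
___vXX__
___XX___
________
________
________
t=16: ________
________
___XX___
____XX__
____>X__
___XX___
________
________
________
t=17: ________
________
___XX___
____^X__
_____X__
___XX___
________
________
________
t=18: ________
________
___XX___
___<_X__
_____X__
___XX___
________
________
________
t=19: ________
________
___^X___
___X_X__
_____X__
___XX___
________
________
________
t=20: ________
________
__<_X___
___X_X__
_____X__
___XX___
________
________
________
t=21: ________
__^_____
__X_X___
___X_X__
_____X__
___XX___
________
________
________
t=22: ________
__X>____
__X_X___
___X_X__
_____X__
___XX___
________
________
________
t=23: ________
__XX____
__XvX___
___X_X__
_____X__
___XX___
________
________
________
t=24: ________
__XX____
__<XX___
___X_X__
_____X__
___XX___
________
________
________
t=25: ________
__XX____
___XX___
__vX_X__
_____X__
___XX___
________
________
________
t=26: ________
__XX____
___XX___
_<XX_X__
_____X__
___XX___
________
________
________
t=27: ________
__XX____
_^_XX___
_XXX_X__
_____X__
___XX___
________
________
________
t=28: ________
__XX____
_X>XX___
_XXX_X__
_____X__
___XX___
________
________
________
t=29: ________
__XX____
_XXXX___
_XvX_X__
_____X__
___XX___
________
________
________
t=30: ________
__XX____
_XXXX___
_X_>_X__
_____X__
___XX___
________
________
________
t=31: ________
__XX____
_XX^X___
_X___X__
_____X__
___XX___
________
________
________
t=32: ________
__XX____
_X<_X___
_X___X__
_____X__
___XX___
________
________
________
t=33: ________
__XX____
_X__X___
_Xv__X__
_____X__
___XX___
________
________
________
t=34: ________
__XX____
_X__X___
_<X__X__
_____X__
___XX___
________
________
________
t=35: ________
__XX____
_X__X___
__X__X__
_v___X__
___XX___
________
________
________
t=36: ________
__XX____
_X__X___
__X__X__
<X___X__
___XX___
________
________
________
t=37: ________
__XX____
_X__X___
^_X__X__
XX___X__
___XX___
________
________
________
t=38: ________
__XX____
_X__X___
X>X__X__
XX___X__
___XX___
________
________
________
t=39: ________
__XX____
_X__X___
XXX__X__
Xv___X__
___XX___
________
________
________
t=40: ________
__XX____
_X__X___
XXX__X__
X_>__X__
___XX___
________
________
________

4,2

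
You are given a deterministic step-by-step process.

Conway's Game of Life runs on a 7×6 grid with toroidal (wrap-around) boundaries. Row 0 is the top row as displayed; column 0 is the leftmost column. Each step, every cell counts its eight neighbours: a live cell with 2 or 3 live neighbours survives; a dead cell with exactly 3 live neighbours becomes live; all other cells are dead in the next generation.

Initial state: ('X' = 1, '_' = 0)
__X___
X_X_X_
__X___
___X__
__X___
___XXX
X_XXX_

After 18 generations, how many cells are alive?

18

k=0  __X___
X_X_X_
__X___
___X__
__X___
___XXX
X_XXX_
k=1  __X_X_
__X___
_XX___
__XX__
__X___
_X___X
_XX___
k=2  __X___
__X___
_X____
___X__
_XXX__
XX____
XXXX__
k=3  ______
_XX___
__X___
_X_X__
XX_X__
______
X__X__
k=4  _XX___
_XX___
___X__
XX_X__
XX____
XXX___
______
k=5  _XX___
_X_X__
X__X__
XX____
_____X
X_X___
X_____
k=6  XXX___
XX_X__
X_____
XX___X
_____X
XX___X
X_X___
k=7  ___X_X
_____X
__X___
_X___X
____X_
_X___X
__X___
k=8  ____X_
____X_
X_____
______
____XX
______
X_X_X_
k=9  ____X_
_____X
______
_____X
______
___XX_
___X_X
k=10  ____XX
______
______
______
____X_
___XX_
___X_X
k=11  ____XX
______
______
______
___XX_
___X_X
___X_X
k=12  ____XX
______
______
______
___XX_
__XX_X
X__X_X
k=13  X___XX
______
______
______
__XXX_
X_X__X
X_XX__
k=14  XX_XXX
_____X
______
___X__
_XXXXX
X____X
__XX__
k=15  XX_X_X
_____X
______
___X__
_XXX_X
X____X
__XX__
k=16  XX_X_X
____XX
______
___XX_
_XXX_X
X____X
__XX__
k=17  XX_X_X
____XX
___X_X
___XX_
_XXX_X
X____X
__XX__
k=18  XX_X_X
__XX__
___X_X
X____X
_XXX_X
X____X
__XX__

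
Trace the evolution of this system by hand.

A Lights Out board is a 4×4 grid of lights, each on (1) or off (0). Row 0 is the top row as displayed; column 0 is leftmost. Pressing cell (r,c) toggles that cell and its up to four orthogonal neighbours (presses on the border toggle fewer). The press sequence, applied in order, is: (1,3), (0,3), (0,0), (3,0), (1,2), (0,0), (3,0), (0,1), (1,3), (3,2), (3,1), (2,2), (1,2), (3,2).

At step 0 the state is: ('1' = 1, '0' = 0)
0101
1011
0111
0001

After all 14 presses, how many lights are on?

7

k=0  0101
1011
0111
0001
k=1  0100
1000
0110
0001
k=2  0111
1001
0110
0001
k=3  1011
0001
0110
0001
k=4  1011
0001
1110
1101
k=5  1001
0110
1100
1101
k=6  0101
1110
1100
1101
k=7  0101
1110
0100
0001
k=8  1011
1010
0100
0001
k=9  1010
1001
0101
0001
k=10  1010
1001
0111
0110
k=11  1010
1001
0011
1000
k=12  1010
1011
0100
1010
k=13  1000
1100
0110
1010
k=14  1000
1100
0100
1101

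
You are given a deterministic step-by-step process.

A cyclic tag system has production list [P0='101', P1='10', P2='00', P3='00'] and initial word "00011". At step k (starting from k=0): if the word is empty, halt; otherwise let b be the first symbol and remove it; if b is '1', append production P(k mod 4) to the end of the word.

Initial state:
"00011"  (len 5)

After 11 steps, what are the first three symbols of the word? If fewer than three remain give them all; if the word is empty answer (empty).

010

gen 0: "00011"  (len 5)
gen 1: "0011"  (len 4)
gen 2: "011"  (len 3)
gen 3: "11"  (len 2)
gen 4: "100"  (len 3)
gen 5: "00101"  (len 5)
gen 6: "0101"  (len 4)
gen 7: "101"  (len 3)
gen 8: "0100"  (len 4)
gen 9: "100"  (len 3)
gen 10: "0010"  (len 4)
gen 11: "010"  (len 3)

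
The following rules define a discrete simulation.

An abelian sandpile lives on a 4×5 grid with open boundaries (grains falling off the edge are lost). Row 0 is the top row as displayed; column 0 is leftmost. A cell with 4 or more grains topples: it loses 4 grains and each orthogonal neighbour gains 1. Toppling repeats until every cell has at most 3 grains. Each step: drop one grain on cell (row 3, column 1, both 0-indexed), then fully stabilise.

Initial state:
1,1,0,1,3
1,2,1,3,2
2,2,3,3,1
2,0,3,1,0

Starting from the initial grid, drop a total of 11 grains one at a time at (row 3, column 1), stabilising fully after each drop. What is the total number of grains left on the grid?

36

t=0: 1,1,0,1,3
1,2,1,3,2
2,2,3,3,1
2,0,3,1,0
t=1: 1,1,0,1,3
1,2,1,3,2
2,2,3,3,1
2,1,3,1,0
t=2: 1,1,0,1,3
1,2,1,3,2
2,2,3,3,1
2,2,3,1,0
t=3: 1,1,0,1,3
1,2,1,3,2
2,2,3,3,1
2,3,3,1,0
t=4: 1,1,0,2,3
1,3,3,0,3
3,0,2,1,2
3,2,1,3,0
t=5: 1,1,0,2,3
1,3,3,0,3
3,0,2,1,2
3,3,1,3,0
t=6: 1,1,0,2,3
2,3,3,0,3
0,2,2,1,2
1,1,2,3,0
t=7: 1,1,0,2,3
2,3,3,0,3
0,2,2,1,2
1,2,2,3,0
t=8: 1,1,0,2,3
2,3,3,0,3
0,2,2,1,2
1,3,2,3,0
t=9: 1,1,0,2,3
2,3,3,0,3
0,3,2,1,2
2,0,3,3,0
t=10: 1,1,0,2,3
2,3,3,0,3
0,3,2,1,2
2,1,3,3,0
t=11: 1,1,0,2,3
2,3,3,0,3
0,3,2,1,2
2,2,3,3,0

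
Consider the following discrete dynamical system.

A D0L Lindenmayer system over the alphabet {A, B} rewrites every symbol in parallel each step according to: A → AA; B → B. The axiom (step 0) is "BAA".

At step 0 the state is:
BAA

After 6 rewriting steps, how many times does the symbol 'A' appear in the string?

128

[0] BAA
[1] BAAAA
[2] BAAAAAAAA
[3] BAAAAAAAAAAAAAAAA
[4] BAAAAAAAAAAAAAAAAAAAAAAAAAAAAAAAA
[5] BAAAAAAAAAAAAAAAAAAAAAAAAAAAAAAAAAAAAAAAAAAAAAAAAAAAAAAAAAAAAAAAA
[6] BAAAAAAAAAAAAAAAAAAAAAAAAAAAAAAAAAAAAAAAAAAAAAAAAAAAAAAAAA…AAAAAAAAAAAAAAAAAAAAAAAAAAAAAAAAAAAAAAAAAAAAAAAAAAAAAAAAAA  (len 129)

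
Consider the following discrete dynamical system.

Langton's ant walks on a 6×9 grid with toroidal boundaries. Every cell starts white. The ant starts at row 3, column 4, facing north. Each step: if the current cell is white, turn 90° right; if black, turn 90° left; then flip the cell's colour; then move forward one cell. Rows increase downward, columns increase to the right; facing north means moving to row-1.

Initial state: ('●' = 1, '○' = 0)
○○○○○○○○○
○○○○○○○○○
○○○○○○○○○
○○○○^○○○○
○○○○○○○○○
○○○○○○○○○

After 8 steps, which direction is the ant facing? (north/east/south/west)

south

[0] ○○○○○○○○○
○○○○○○○○○
○○○○○○○○○
○○○○^○○○○
○○○○○○○○○
○○○○○○○○○
[1] ○○○○○○○○○
○○○○○○○○○
○○○○○○○○○
○○○○●>○○○
○○○○○○○○○
○○○○○○○○○
[2] ○○○○○○○○○
○○○○○○○○○
○○○○○○○○○
○○○○●●○○○
○○○○○v○○○
○○○○○○○○○
[3] ○○○○○○○○○
○○○○○○○○○
○○○○○○○○○
○○○○●●○○○
○○○○<●○○○
○○○○○○○○○
[4] ○○○○○○○○○
○○○○○○○○○
○○○○○○○○○
○○○○^●○○○
○○○○●●○○○
○○○○○○○○○
[5] ○○○○○○○○○
○○○○○○○○○
○○○○○○○○○
○○○<○●○○○
○○○○●●○○○
○○○○○○○○○
[6] ○○○○○○○○○
○○○○○○○○○
○○○^○○○○○
○○○●○●○○○
○○○○●●○○○
○○○○○○○○○
[7] ○○○○○○○○○
○○○○○○○○○
○○○●>○○○○
○○○●○●○○○
○○○○●●○○○
○○○○○○○○○
[8] ○○○○○○○○○
○○○○○○○○○
○○○●●○○○○
○○○●v●○○○
○○○○●●○○○
○○○○○○○○○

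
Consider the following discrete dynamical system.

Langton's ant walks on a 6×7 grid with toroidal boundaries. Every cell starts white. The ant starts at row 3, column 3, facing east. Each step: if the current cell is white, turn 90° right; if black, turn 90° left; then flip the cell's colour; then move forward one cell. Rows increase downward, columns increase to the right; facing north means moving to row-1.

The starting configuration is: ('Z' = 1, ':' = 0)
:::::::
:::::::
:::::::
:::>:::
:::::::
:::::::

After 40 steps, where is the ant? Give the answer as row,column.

[0] :::::::
:::::::
:::::::
:::>:::
:::::::
:::::::
[1] :::::::
:::::::
:::::::
:::Z:::
:::v:::
:::::::
[2] :::::::
:::::::
:::::::
:::Z:::
::<Z:::
:::::::
[3] :::::::
:::::::
:::::::
::^Z:::
::ZZ:::
:::::::
[4] :::::::
:::::::
:::::::
::Z>:::
::ZZ:::
:::::::
[5] :::::::
:::::::
:::^:::
::Z::::
::ZZ:::
:::::::
[6] :::::::
:::::::
:::Z>::
::Z::::
::ZZ:::
:::::::
[7] :::::::
:::::::
:::ZZ::
::Z:v::
::ZZ:::
:::::::
[8] :::::::
:::::::
:::ZZ::
::Z<Z::
::ZZ:::
:::::::
[9] :::::::
:::::::
:::^Z::
::ZZZ::
::ZZ:::
:::::::
[10] :::::::
:::::::
::<:Z::
::ZZZ::
::ZZ:::
:::::::
[11] :::::::
::^::::
::Z:Z::
::ZZZ::
::ZZ:::
:::::::
[12] :::::::
::Z>:::
::Z:Z::
::ZZZ::
::ZZ:::
:::::::
[13] :::::::
::ZZ:::
::ZvZ::
::ZZZ::
::ZZ:::
:::::::
[14] :::::::
::ZZ:::
::<ZZ::
::ZZZ::
::ZZ:::
:::::::
[15] :::::::
::ZZ:::
:::ZZ::
::vZZ::
::ZZ:::
:::::::
[16] :::::::
::ZZ:::
:::ZZ::
:::>Z::
::ZZ:::
:::::::
[17] :::::::
::ZZ:::
:::^Z::
::::Z::
::ZZ:::
:::::::
[18] :::::::
::ZZ:::
::<:Z::
::::Z::
::ZZ:::
:::::::
[19] :::::::
::^Z:::
::Z:Z::
::::Z::
::ZZ:::
:::::::
[20] :::::::
:<:Z:::
::Z:Z::
::::Z::
::ZZ:::
:::::::
[21] :^:::::
:Z:Z:::
::Z:Z::
::::Z::
::ZZ:::
:::::::
[22] :Z>::::
:Z:Z:::
::Z:Z::
::::Z::
::ZZ:::
:::::::
[23] :ZZ::::
:ZvZ:::
::Z:Z::
::::Z::
::ZZ:::
:::::::
[24] :ZZ::::
:<ZZ:::
::Z:Z::
::::Z::
::ZZ:::
:::::::
[25] :ZZ::::
::ZZ:::
:vZ:Z::
::::Z::
::ZZ:::
:::::::
[26] :ZZ::::
::ZZ:::
<ZZ:Z::
::::Z::
::ZZ:::
:::::::
[27] :ZZ::::
^:ZZ:::
ZZZ:Z::
::::Z::
::ZZ:::
:::::::
[28] :ZZ::::
Z>ZZ:::
ZZZ:Z::
::::Z::
::ZZ:::
:::::::
[29] :ZZ::::
ZZZZ:::
ZvZ:Z::
::::Z::
::ZZ:::
:::::::
[30] :ZZ::::
ZZZZ:::
Z:>:Z::
::::Z::
::ZZ:::
:::::::
[31] :ZZ::::
ZZ^Z:::
Z:::Z::
::::Z::
::ZZ:::
:::::::
[32] :ZZ::::
Z<:Z:::
Z:::Z::
::::Z::
::ZZ:::
:::::::
[33] :ZZ::::
Z::Z:::
Zv::Z::
::::Z::
::ZZ:::
:::::::
[34] :ZZ::::
Z::Z:::
<Z::Z::
::::Z::
::ZZ:::
:::::::
[35] :ZZ::::
Z::Z:::
:Z::Z::
v:::Z::
::ZZ:::
:::::::
[36] :ZZ::::
Z::Z:::
:Z::Z::
Z:::Z:<
::ZZ:::
:::::::
[37] :ZZ::::
Z::Z:::
:Z::Z:^
Z:::Z:Z
::ZZ:::
:::::::
[38] :ZZ::::
Z::Z:::
>Z::Z:Z
Z:::Z:Z
::ZZ:::
:::::::
[39] :ZZ::::
Z::Z:::
ZZ::Z:Z
v:::Z:Z
::ZZ:::
:::::::
[40] :ZZ::::
Z::Z:::
ZZ::Z:Z
:>::Z:Z
::ZZ:::
:::::::

3,1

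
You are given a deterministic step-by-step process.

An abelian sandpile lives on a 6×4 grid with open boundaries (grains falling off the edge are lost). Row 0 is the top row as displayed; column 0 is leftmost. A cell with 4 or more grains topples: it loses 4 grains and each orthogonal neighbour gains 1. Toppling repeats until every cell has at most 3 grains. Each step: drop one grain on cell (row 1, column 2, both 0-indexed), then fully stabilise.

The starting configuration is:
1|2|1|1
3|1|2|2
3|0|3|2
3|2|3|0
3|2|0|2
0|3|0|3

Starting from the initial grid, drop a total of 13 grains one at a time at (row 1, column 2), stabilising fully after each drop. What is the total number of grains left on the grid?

gen 0: 1|2|1|1
3|1|2|2
3|0|3|2
3|2|3|0
3|2|0|2
0|3|0|3
gen 1: 1|2|1|1
3|1|3|2
3|0|3|2
3|2|3|0
3|2|0|2
0|3|0|3
gen 2: 1|2|2|1
3|2|1|3
3|1|1|3
3|3|0|1
3|2|1|2
0|3|0|3
gen 3: 1|2|2|1
3|2|2|3
3|1|1|3
3|3|0|1
3|2|1|2
0|3|0|3
gen 4: 1|2|2|1
3|2|3|3
3|1|1|3
3|3|0|1
3|2|1|2
0|3|0|3
gen 5: 1|2|3|2
3|3|1|1
3|1|3|0
3|3|0|2
3|2|1|2
0|3|0|3
gen 6: 1|2|3|2
3|3|2|1
3|1|3|0
3|3|0|2
3|2|1|2
0|3|0|3
gen 7: 1|2|3|2
3|3|3|1
3|1|3|0
3|3|0|2
3|2|1|2
0|3|0|3
gen 8: 3|0|1|3
1|3|3|2
2|1|1|1
2|2|2|2
1|1|2|2
2|0|1|3
gen 9: 3|1|2|3
2|0|1|3
2|2|2|1
2|2|2|2
1|1|2|2
2|0|1|3
gen 10: 3|1|2|3
2|0|2|3
2|2|2|1
2|2|2|2
1|1|2|2
2|0|1|3
gen 11: 3|1|2|3
2|0|3|3
2|2|2|1
2|2|2|2
1|1|2|2
2|0|1|3
gen 12: 3|2|0|1
2|1|2|1
2|2|3|2
2|2|2|2
1|1|2|2
2|0|1|3
gen 13: 3|2|0|1
2|1|3|1
2|2|3|2
2|2|2|2
1|1|2|2
2|0|1|3

42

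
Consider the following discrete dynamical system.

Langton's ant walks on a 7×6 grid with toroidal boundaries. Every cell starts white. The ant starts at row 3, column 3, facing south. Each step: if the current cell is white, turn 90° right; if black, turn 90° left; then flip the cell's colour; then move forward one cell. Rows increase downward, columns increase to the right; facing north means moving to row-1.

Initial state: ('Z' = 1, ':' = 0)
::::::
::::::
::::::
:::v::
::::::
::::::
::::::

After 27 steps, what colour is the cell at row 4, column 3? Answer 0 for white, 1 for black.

1

gen 0: ::::::
::::::
::::::
:::v::
::::::
::::::
::::::
gen 1: ::::::
::::::
::::::
::<Z::
::::::
::::::
::::::
gen 2: ::::::
::::::
::^:::
::ZZ::
::::::
::::::
::::::
gen 3: ::::::
::::::
::Z>::
::ZZ::
::::::
::::::
::::::
gen 4: ::::::
::::::
::ZZ::
::Zv::
::::::
::::::
::::::
gen 5: ::::::
::::::
::ZZ::
::Z:>:
::::::
::::::
::::::
gen 6: ::::::
::::::
::ZZ::
::Z:Z:
::::v:
::::::
::::::
gen 7: ::::::
::::::
::ZZ::
::Z:Z:
:::<Z:
::::::
::::::
gen 8: ::::::
::::::
::ZZ::
::Z^Z:
:::ZZ:
::::::
::::::
gen 9: ::::::
::::::
::ZZ::
::ZZ>:
:::ZZ:
::::::
::::::
gen 10: ::::::
::::::
::ZZ^:
::ZZ::
:::ZZ:
::::::
::::::
gen 11: ::::::
::::::
::ZZZ>
::ZZ::
:::ZZ:
::::::
::::::
gen 12: ::::::
::::::
::ZZZZ
::ZZ:v
:::ZZ:
::::::
::::::
gen 13: ::::::
::::::
::ZZZZ
::ZZ<Z
:::ZZ:
::::::
::::::
gen 14: ::::::
::::::
::ZZ^Z
::ZZZZ
:::ZZ:
::::::
::::::
gen 15: ::::::
::::::
::Z<:Z
::ZZZZ
:::ZZ:
::::::
::::::
gen 16: ::::::
::::::
::Z::Z
::ZvZZ
:::ZZ:
::::::
::::::
gen 17: ::::::
::::::
::Z::Z
::Z:>Z
:::ZZ:
::::::
::::::
gen 18: ::::::
::::::
::Z:^Z
::Z::Z
:::ZZ:
::::::
::::::
gen 19: ::::::
::::::
::Z:Z>
::Z::Z
:::ZZ:
::::::
::::::
gen 20: ::::::
:::::^
::Z:Z:
::Z::Z
:::ZZ:
::::::
::::::
gen 21: ::::::
>::::Z
::Z:Z:
::Z::Z
:::ZZ:
::::::
::::::
gen 22: ::::::
Z::::Z
v:Z:Z:
::Z::Z
:::ZZ:
::::::
::::::
gen 23: ::::::
Z::::Z
Z:Z:Z<
::Z::Z
:::ZZ:
::::::
::::::
gen 24: ::::::
Z::::^
Z:Z:ZZ
::Z::Z
:::ZZ:
::::::
::::::
gen 25: ::::::
Z:::<:
Z:Z:ZZ
::Z::Z
:::ZZ:
::::::
::::::
gen 26: ::::^:
Z:::Z:
Z:Z:ZZ
::Z::Z
:::ZZ:
::::::
::::::
gen 27: ::::Z>
Z:::Z:
Z:Z:ZZ
::Z::Z
:::ZZ:
::::::
::::::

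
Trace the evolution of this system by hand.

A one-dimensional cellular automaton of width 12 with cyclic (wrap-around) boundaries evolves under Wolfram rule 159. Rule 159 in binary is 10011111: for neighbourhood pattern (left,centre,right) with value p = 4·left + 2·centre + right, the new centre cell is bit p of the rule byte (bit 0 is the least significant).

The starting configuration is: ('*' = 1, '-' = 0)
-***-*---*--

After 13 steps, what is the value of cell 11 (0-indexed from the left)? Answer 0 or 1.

t=0: -***-*---*--
t=1: ***--*******
t=2: **-*********
t=3: *--*********
t=4: -***********
t=5: -**********-
t=6: **********-*
t=7: *********--*
t=8: ********-***
t=9: *******--***
t=10: ******-*****
t=11: *****--*****
t=12: ****-*******
t=13: ***--*******

1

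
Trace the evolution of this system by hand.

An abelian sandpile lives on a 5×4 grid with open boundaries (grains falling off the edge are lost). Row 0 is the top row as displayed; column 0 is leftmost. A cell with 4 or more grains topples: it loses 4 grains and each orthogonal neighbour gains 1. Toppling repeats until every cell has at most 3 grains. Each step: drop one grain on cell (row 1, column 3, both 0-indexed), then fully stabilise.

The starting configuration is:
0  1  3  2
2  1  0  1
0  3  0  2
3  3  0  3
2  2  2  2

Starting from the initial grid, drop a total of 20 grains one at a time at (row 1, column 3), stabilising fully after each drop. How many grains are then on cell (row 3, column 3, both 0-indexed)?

1

step 0: 0  1  3  2
2  1  0  1
0  3  0  2
3  3  0  3
2  2  2  2
step 1: 0  1  3  2
2  1  0  2
0  3  0  2
3  3  0  3
2  2  2  2
step 2: 0  1  3  2
2  1  0  3
0  3  0  2
3  3  0  3
2  2  2  2
step 3: 0  1  3  3
2  1  1  0
0  3  0  3
3  3  0  3
2  2  2  2
step 4: 0  1  3  3
2  1  1  1
0  3  0  3
3  3  0  3
2  2  2  2
step 5: 0  1  3  3
2  1  1  2
0  3  0  3
3  3  0  3
2  2  2  2
step 6: 0  1  3  3
2  1  1  3
0  3  0  3
3  3  0  3
2  2  2  2
step 7: 0  2  0  1
2  1  3  2
0  3  1  1
3  3  1  0
2  2  2  3
step 8: 0  2  0  1
2  1  3  3
0  3  1  1
3  3  1  0
2  2  2  3
step 9: 0  2  1  2
2  2  0  1
0  3  2  2
3  3  1  0
2  2  2  3
step 10: 0  2  1  2
2  2  0  2
0  3  2  2
3  3  1  0
2  2  2  3
step 11: 0  2  1  2
2  2  0  3
0  3  2  2
3  3  1  0
2  2  2  3
step 12: 0  2  1  3
2  2  1  0
0  3  2  3
3  3  1  0
2  2  2  3
step 13: 0  2  1  3
2  2  1  1
0  3  2  3
3  3  1  0
2  2  2  3
step 14: 0  2  1  3
2  2  1  2
0  3  2  3
3  3  1  0
2  2  2  3
step 15: 0  2  1  3
2  2  1  3
0  3  2  3
3  3  1  0
2  2  2  3
step 16: 0  2  2  0
2  2  2  2
0  3  3  0
3  3  1  1
2  2  2  3
step 17: 0  2  2  0
2  2  2  3
0  3  3  0
3  3  1  1
2  2  2  3
step 18: 0  2  2  1
2  2  3  0
0  3  3  1
3  3  1  1
2  2  2  3
step 19: 0  2  2  1
2  2  3  1
0  3  3  1
3  3  1  1
2  2  2  3
step 20: 0  2  2  1
2  2  3  2
0  3  3  1
3  3  1  1
2  2  2  3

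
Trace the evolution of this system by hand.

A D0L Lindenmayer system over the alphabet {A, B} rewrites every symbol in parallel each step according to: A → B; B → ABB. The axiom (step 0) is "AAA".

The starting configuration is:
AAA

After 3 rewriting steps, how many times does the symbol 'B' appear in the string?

15

k=0  AAA
k=1  BBB
k=2  ABBABBABB
k=3  BABBABBBABBABBBABBABB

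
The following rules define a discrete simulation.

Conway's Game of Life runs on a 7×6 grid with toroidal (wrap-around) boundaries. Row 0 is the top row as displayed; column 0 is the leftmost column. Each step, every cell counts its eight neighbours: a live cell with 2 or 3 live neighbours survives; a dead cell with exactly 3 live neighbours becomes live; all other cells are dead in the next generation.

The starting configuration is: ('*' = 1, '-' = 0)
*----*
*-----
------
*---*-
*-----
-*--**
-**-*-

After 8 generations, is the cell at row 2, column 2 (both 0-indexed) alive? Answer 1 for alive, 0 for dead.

gen 0: *----*
*-----
------
*---*-
*-----
-*--**
-**-*-
gen 1: *----*
*----*
-----*
-----*
**--*-
-*****
-****-
gen 2: --**--
----*-
----**
----**
-*----
------
------
gen 3: ---*--
----**
---*--
*---**
------
------
------
gen 4: ----*-
---**-
*--*--
----**
-----*
------
------
gen 5: ---**-
---***
---*--
*---**
----**
------
------
gen 6: ---*-*
--*--*
*--*--
*--*--
*---*-
------
------
gen 7: ----*-
*-**-*
******
**-**-
-----*
------
------
gen 8: ---***
------
------
------
*---**
------
------

0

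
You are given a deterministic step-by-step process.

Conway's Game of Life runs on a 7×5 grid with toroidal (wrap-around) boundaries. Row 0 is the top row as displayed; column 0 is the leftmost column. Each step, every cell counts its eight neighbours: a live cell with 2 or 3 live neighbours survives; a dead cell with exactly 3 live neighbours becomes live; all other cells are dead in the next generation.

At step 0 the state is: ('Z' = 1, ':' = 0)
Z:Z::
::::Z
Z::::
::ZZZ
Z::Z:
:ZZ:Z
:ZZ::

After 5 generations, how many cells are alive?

10

gen 0: Z:Z::
::::Z
Z::::
::ZZZ
Z::Z:
:ZZ:Z
:ZZ::
gen 1: Z:ZZ:
ZZ::Z
Z::::
ZZZZ:
Z::::
::::Z
:::::
gen 2: Z:ZZ:
::ZZ:
:::Z:
Z:Z::
Z:ZZ:
:::::
:::ZZ
gen 3: :Z:::
:Z:::
:Z:ZZ
::Z::
::ZZZ
::Z::
::ZZZ
gen 4: ZZ:Z:
:Z:::
ZZ:Z:
ZZ:::
:ZZ::
:Z:::
:ZZZ:
gen 5: Z::ZZ
:::::
::::Z
::::Z
::Z::
Z::Z:
:::ZZ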